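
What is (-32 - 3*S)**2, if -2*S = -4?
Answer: 1444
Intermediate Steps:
S = 2 (S = -1/2*(-4) = 2)
(-32 - 3*S)**2 = (-32 - 3*2)**2 = (-32 - 6)**2 = (-38)**2 = 1444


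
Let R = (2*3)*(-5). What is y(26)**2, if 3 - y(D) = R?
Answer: 1089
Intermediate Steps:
R = -30 (R = 6*(-5) = -30)
y(D) = 33 (y(D) = 3 - 1*(-30) = 3 + 30 = 33)
y(26)**2 = 33**2 = 1089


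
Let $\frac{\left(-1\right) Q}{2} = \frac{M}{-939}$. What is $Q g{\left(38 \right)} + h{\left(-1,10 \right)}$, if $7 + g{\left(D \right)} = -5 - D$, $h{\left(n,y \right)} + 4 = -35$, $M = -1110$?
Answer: $\frac{24793}{313} \approx 79.211$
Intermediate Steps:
$h{\left(n,y \right)} = -39$ ($h{\left(n,y \right)} = -4 - 35 = -39$)
$g{\left(D \right)} = -12 - D$ ($g{\left(D \right)} = -7 - \left(5 + D\right) = -12 - D$)
$Q = - \frac{740}{313}$ ($Q = - 2 \left(- \frac{1110}{-939}\right) = - 2 \left(\left(-1110\right) \left(- \frac{1}{939}\right)\right) = \left(-2\right) \frac{370}{313} = - \frac{740}{313} \approx -2.3642$)
$Q g{\left(38 \right)} + h{\left(-1,10 \right)} = - \frac{740 \left(-12 - 38\right)}{313} - 39 = \left(- \frac{740}{313}\right) \left(-50\right) - 39 = \frac{37000}{313} - 39 = \frac{24793}{313}$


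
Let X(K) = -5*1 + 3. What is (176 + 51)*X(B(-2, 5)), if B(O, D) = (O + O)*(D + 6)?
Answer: -454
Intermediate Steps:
B(O, D) = 2*O*(6 + D) (B(O, D) = (2*O)*(6 + D) = 2*O*(6 + D))
X(K) = -2 (X(K) = -5 + 3 = -2)
(176 + 51)*X(B(-2, 5)) = (176 + 51)*(-2) = 227*(-2) = -454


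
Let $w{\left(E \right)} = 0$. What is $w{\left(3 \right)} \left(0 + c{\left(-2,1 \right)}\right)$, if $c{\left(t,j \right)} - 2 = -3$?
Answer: $0$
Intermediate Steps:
$c{\left(t,j \right)} = -1$ ($c{\left(t,j \right)} = 2 - 3 = -1$)
$w{\left(3 \right)} \left(0 + c{\left(-2,1 \right)}\right) = 0 \left(0 - 1\right) = 0 \left(-1\right) = 0$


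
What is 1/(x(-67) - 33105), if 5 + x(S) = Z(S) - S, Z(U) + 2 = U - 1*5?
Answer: -1/33117 ≈ -3.0196e-5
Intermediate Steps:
Z(U) = -7 + U (Z(U) = -2 + (U - 1*5) = -2 + (U - 5) = -2 + (-5 + U) = -7 + U)
x(S) = -12 (x(S) = -5 + ((-7 + S) - S) = -5 - 7 = -12)
1/(x(-67) - 33105) = 1/(-12 - 33105) = 1/(-33117) = -1/33117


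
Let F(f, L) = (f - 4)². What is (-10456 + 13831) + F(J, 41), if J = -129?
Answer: 21064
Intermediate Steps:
F(f, L) = (-4 + f)²
(-10456 + 13831) + F(J, 41) = (-10456 + 13831) + (-4 - 129)² = 3375 + (-133)² = 3375 + 17689 = 21064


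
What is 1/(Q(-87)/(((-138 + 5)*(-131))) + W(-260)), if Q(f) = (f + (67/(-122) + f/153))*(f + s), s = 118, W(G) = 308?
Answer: 108405906/33372022709 ≈ 0.0032484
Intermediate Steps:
Q(f) = (118 + f)*(-67/122 + 154*f/153) (Q(f) = (f + (67/(-122) + f/153))*(f + 118) = (f + (67*(-1/122) + f*(1/153)))*(118 + f) = (f + (-67/122 + f/153))*(118 + f) = (-67/122 + 154*f/153)*(118 + f) = (118 + f)*(-67/122 + 154*f/153))
1/(Q(-87)/(((-138 + 5)*(-131))) + W(-260)) = 1/((-3953/61 + (154/153)*(-87)² + (2206733/18666)*(-87))/(((-138 + 5)*(-131))) + 308) = 1/((-3953/61 + (154/153)*7569 - 63995257/6222)/((-133*(-131))) + 308) = 1/((-3953/61 + 129514/17 - 63995257/6222)/17423 + 308) = 1/(-16996339/6222*1/17423 + 308) = 1/(-16996339/108405906 + 308) = 1/(33372022709/108405906) = 108405906/33372022709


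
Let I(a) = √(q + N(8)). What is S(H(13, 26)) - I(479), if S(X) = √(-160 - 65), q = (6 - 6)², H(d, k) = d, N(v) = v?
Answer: -2*√2 + 15*I ≈ -2.8284 + 15.0*I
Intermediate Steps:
q = 0 (q = 0² = 0)
S(X) = 15*I (S(X) = √(-225) = 15*I)
I(a) = 2*√2 (I(a) = √(0 + 8) = √8 = 2*√2)
S(H(13, 26)) - I(479) = 15*I - 2*√2 = -2*√2 + 15*I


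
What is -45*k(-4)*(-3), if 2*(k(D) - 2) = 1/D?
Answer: 2025/8 ≈ 253.13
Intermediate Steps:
k(D) = 2 + 1/(2*D)
-45*k(-4)*(-3) = -45*(2 + (1/2)/(-4))*(-3) = -45*(2 + (1/2)*(-1/4))*(-3) = -45*(2 - 1/8)*(-3) = -45*15/8*(-3) = -675/8*(-3) = 2025/8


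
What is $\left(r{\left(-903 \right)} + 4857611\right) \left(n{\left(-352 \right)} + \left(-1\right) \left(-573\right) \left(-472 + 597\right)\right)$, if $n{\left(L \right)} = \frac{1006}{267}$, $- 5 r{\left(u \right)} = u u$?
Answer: $\frac{448911561505126}{1335} \approx 3.3626 \cdot 10^{11}$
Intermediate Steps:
$r{\left(u \right)} = - \frac{u^{2}}{5}$ ($r{\left(u \right)} = - \frac{u u}{5} = - \frac{u^{2}}{5}$)
$n{\left(L \right)} = \frac{1006}{267}$ ($n{\left(L \right)} = 1006 \cdot \frac{1}{267} = \frac{1006}{267}$)
$\left(r{\left(-903 \right)} + 4857611\right) \left(n{\left(-352 \right)} + \left(-1\right) \left(-573\right) \left(-472 + 597\right)\right) = \left(- \frac{\left(-903\right)^{2}}{5} + 4857611\right) \left(\frac{1006}{267} + \left(-1\right) \left(-573\right) \left(-472 + 597\right)\right) = \left(\left(- \frac{1}{5}\right) 815409 + 4857611\right) \left(\frac{1006}{267} + 573 \cdot 125\right) = \left(- \frac{815409}{5} + 4857611\right) \left(\frac{1006}{267} + 71625\right) = \frac{23472646}{5} \cdot \frac{19124881}{267} = \frac{448911561505126}{1335}$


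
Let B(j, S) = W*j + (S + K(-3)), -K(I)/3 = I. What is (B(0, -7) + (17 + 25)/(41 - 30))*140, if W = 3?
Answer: 8960/11 ≈ 814.54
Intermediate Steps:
K(I) = -3*I
B(j, S) = 9 + S + 3*j (B(j, S) = 3*j + (S - 3*(-3)) = 3*j + (S + 9) = 3*j + (9 + S) = 9 + S + 3*j)
(B(0, -7) + (17 + 25)/(41 - 30))*140 = ((9 - 7 + 3*0) + (17 + 25)/(41 - 30))*140 = ((9 - 7 + 0) + 42/11)*140 = (2 + 42*(1/11))*140 = (2 + 42/11)*140 = (64/11)*140 = 8960/11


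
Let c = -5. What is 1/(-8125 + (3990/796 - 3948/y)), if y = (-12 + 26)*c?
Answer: -1990/16046539 ≈ -0.00012401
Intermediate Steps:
y = -70 (y = (-12 + 26)*(-5) = 14*(-5) = -70)
1/(-8125 + (3990/796 - 3948/y)) = 1/(-8125 + (3990/796 - 3948/(-70))) = 1/(-8125 + (3990*(1/796) - 3948*(-1/70))) = 1/(-8125 + (1995/398 + 282/5)) = 1/(-8125 + 122211/1990) = 1/(-16046539/1990) = -1990/16046539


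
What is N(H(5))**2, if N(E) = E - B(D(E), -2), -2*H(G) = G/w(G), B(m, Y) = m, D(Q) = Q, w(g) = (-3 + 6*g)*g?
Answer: 0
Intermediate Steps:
w(g) = g*(-3 + 6*g)
H(G) = -1/(6*(-1 + 2*G)) (H(G) = -G/(2*(3*G*(-1 + 2*G))) = -G*1/(3*G*(-1 + 2*G))/2 = -1/(6*(-1 + 2*G)))
N(E) = 0 (N(E) = E - E = 0)
N(H(5))**2 = 0**2 = 0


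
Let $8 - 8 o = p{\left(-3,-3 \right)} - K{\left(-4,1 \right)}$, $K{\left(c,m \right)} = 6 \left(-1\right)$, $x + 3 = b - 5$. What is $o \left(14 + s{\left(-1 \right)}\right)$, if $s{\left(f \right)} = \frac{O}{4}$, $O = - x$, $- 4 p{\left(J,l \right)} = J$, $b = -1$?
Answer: $\frac{325}{128} \approx 2.5391$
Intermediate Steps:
$x = -9$ ($x = -3 - 6 = -9$)
$p{\left(J,l \right)} = - \frac{J}{4}$
$O = 9$ ($O = \left(-1\right) \left(-9\right) = 9$)
$K{\left(c,m \right)} = -6$
$s{\left(f \right)} = \frac{9}{4}$
$o = \frac{5}{32}$ ($o = 1 - \frac{\left(- \frac{1}{4}\right) \left(-3\right) - -6}{8} = 1 - \frac{\frac{3}{4} + 6}{8} = 1 - \frac{27}{32} = \frac{5}{32} \approx 0.15625$)
$o \left(14 + s{\left(-1 \right)}\right) = \frac{5 \left(14 + \frac{9}{4}\right)}{32} = \frac{5}{32} \cdot \frac{65}{4} = \frac{325}{128}$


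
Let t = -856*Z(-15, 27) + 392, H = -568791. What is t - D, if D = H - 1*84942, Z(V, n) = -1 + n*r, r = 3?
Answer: 585645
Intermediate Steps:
Z(V, n) = -1 + 3*n (Z(V, n) = -1 + n*3 = -1 + 3*n)
D = -653733 (D = -568791 - 1*84942 = -568791 - 84942 = -653733)
t = -68088 (t = -856*(-1 + 3*27) + 392 = -856*(-1 + 81) + 392 = -856*80 + 392 = -68480 + 392 = -68088)
t - D = -68088 - 1*(-653733) = -68088 + 653733 = 585645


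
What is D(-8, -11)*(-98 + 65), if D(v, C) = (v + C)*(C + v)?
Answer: -11913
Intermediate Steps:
D(v, C) = (C + v)² (D(v, C) = (C + v)*(C + v) = (C + v)²)
D(-8, -11)*(-98 + 65) = (-11 - 8)²*(-98 + 65) = (-19)²*(-33) = 361*(-33) = -11913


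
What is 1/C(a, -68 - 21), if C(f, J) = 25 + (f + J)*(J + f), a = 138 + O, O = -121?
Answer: 1/5209 ≈ 0.00019198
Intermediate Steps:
a = 17 (a = 138 - 121 = 17)
C(f, J) = 25 + (J + f)² (C(f, J) = 25 + (J + f)*(J + f) = 25 + (J + f)²)
1/C(a, -68 - 21) = 1/(25 + ((-68 - 21) + 17)²) = 1/(25 + (-89 + 17)²) = 1/(25 + (-72)²) = 1/(25 + 5184) = 1/5209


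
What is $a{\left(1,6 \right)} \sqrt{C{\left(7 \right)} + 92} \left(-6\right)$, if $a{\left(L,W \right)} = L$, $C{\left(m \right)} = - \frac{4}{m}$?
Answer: $- \frac{48 \sqrt{70}}{7} \approx -57.371$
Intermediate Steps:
$a{\left(1,6 \right)} \sqrt{C{\left(7 \right)} + 92} \left(-6\right) = 1 \sqrt{- \frac{4}{7} + 92} \left(-6\right) = 1 \sqrt{\frac{640}{7}} \left(-6\right) = 1 \frac{8 \sqrt{70}}{7} \left(-6\right) = \frac{8 \sqrt{70}}{7} \left(-6\right) = - \frac{48 \sqrt{70}}{7}$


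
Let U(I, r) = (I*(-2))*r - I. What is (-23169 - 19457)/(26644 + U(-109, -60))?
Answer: -42626/13673 ≈ -3.1175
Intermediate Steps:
U(I, r) = -I - 2*I*r (U(I, r) = (-2*I)*r - I = -2*I*r - I = -I - 2*I*r)
(-23169 - 19457)/(26644 + U(-109, -60)) = (-23169 - 19457)/(26644 - 1*(-109)*(1 + 2*(-60))) = -42626/(26644 - 1*(-109)*(1 - 120)) = -42626/(26644 - 1*(-109)*(-119)) = -42626/(26644 - 12971) = -42626/13673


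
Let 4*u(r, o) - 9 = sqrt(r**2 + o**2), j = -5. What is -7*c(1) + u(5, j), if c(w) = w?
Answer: -19/4 + 5*sqrt(2)/4 ≈ -2.9822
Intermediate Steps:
u(r, o) = 9/4 + sqrt(o**2 + r**2)/4 (u(r, o) = 9/4 + sqrt(r**2 + o**2)/4 = 9/4 + sqrt(o**2 + r**2)/4)
-7*c(1) + u(5, j) = -7*1 + (9/4 + sqrt((-5)**2 + 5**2)/4) = -7 + (9/4 + sqrt(25 + 25)/4) = -7 + (9/4 + sqrt(50)/4) = -7 + (9/4 + (5*sqrt(2))/4) = -7 + (9/4 + 5*sqrt(2)/4) = -19/4 + 5*sqrt(2)/4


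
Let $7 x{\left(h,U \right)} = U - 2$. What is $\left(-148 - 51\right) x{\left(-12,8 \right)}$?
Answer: $- \frac{1194}{7} \approx -170.57$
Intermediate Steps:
$x{\left(h,U \right)} = - \frac{2}{7} + \frac{U}{7}$ ($x{\left(h,U \right)} = \frac{U - 2}{7} = \frac{-2 + U}{7} = - \frac{2}{7} + \frac{U}{7}$)
$\left(-148 - 51\right) x{\left(-12,8 \right)} = \left(-148 - 51\right) \left(- \frac{2}{7} + \frac{1}{7} \cdot 8\right) = - 199 \left(- \frac{2}{7} + \frac{8}{7}\right) = \left(-199\right) \frac{6}{7} = - \frac{1194}{7}$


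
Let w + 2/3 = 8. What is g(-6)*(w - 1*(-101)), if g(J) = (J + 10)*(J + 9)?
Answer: 1300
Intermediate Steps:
w = 22/3 (w = -2/3 + 8 = 22/3 ≈ 7.3333)
g(J) = (9 + J)*(10 + J) (g(J) = (10 + J)*(9 + J) = (9 + J)*(10 + J))
g(-6)*(w - 1*(-101)) = (90 + (-6)**2 + 19*(-6))*(22/3 - 1*(-101)) = (90 + 36 - 114)*(22/3 + 101) = 12*(325/3) = 1300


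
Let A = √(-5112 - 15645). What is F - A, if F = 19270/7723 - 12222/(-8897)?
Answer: 37976528/9815933 - I*√20757 ≈ 3.8689 - 144.07*I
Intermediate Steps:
A = I*√20757 (A = √(-20757) = I*√20757 ≈ 144.07*I)
F = 37976528/9815933 (F = 19270*(1/7723) - 12222*(-1/8897) = 19270/7723 + 1746/1271 = 37976528/9815933 ≈ 3.8689)
F - A = 37976528/9815933 - I*√20757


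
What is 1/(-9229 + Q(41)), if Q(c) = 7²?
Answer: -1/9180 ≈ -0.00010893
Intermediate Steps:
Q(c) = 49
1/(-9229 + Q(41)) = 1/(-9229 + 49) = 1/(-9180) = -1/9180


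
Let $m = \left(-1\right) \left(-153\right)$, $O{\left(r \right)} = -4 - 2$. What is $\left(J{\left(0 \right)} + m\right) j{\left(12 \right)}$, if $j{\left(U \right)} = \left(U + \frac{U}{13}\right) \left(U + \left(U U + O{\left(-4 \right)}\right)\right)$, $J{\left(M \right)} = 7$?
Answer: $\frac{4032000}{13} \approx 3.1015 \cdot 10^{5}$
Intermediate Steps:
$O{\left(r \right)} = -6$ ($O{\left(r \right)} = -4 - 2 = -6$)
$m = 153$
$j{\left(U \right)} = \frac{14 U \left(-6 + U + U^{2}\right)}{13}$ ($j{\left(U \right)} = \left(U + \frac{U}{13}\right) \left(U + \left(U U - 6\right)\right) = \left(U + U \frac{1}{13}\right) \left(U + \left(U^{2} - 6\right)\right) = \left(U + \frac{U}{13}\right) \left(U + \left(-6 + U^{2}\right)\right) = \frac{14 U}{13} \left(-6 + U + U^{2}\right) = \frac{14 U \left(-6 + U + U^{2}\right)}{13}$)
$\left(J{\left(0 \right)} + m\right) j{\left(12 \right)} = \left(7 + 153\right) \frac{14}{13} \cdot 12 \left(-6 + 12 + 12^{2}\right) = 160 \cdot \frac{14}{13} \cdot 12 \left(-6 + 12 + 144\right) = 160 \cdot \frac{14}{13} \cdot 12 \cdot 150 = 160 \cdot \frac{25200}{13} = \frac{4032000}{13}$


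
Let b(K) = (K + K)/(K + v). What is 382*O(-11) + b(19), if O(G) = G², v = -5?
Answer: 323573/7 ≈ 46225.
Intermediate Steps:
b(K) = 2*K/(-5 + K) (b(K) = (K + K)/(K - 5) = (2*K)/(-5 + K) = 2*K/(-5 + K))
382*O(-11) + b(19) = 382*(-11)² + 2*19/(-5 + 19) = 382*121 + 2*19/14 = 46222 + 2*19*(1/14) = 46222 + 19/7 = 323573/7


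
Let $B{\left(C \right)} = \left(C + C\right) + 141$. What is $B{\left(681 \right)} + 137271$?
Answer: $138774$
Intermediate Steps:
$B{\left(C \right)} = 141 + 2 C$ ($B{\left(C \right)} = 2 C + 141 = 141 + 2 C$)
$B{\left(681 \right)} + 137271 = \left(141 + 2 \cdot 681\right) + 137271 = \left(141 + 1362\right) + 137271 = 1503 + 137271 = 138774$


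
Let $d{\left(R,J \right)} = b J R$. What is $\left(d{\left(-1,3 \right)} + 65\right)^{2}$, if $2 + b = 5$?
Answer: $3136$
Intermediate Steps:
$b = 3$ ($b = -2 + 5 = 3$)
$d{\left(R,J \right)} = 3 J R$
$\left(d{\left(-1,3 \right)} + 65\right)^{2} = \left(3 \cdot 3 \left(-1\right) + 65\right)^{2} = \left(-9 + 65\right)^{2} = 56^{2} = 3136$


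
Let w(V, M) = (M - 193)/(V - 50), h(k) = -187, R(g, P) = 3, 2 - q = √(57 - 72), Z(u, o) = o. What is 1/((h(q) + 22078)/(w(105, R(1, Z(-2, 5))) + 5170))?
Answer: 18944/80267 ≈ 0.23601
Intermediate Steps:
q = 2 - I*√15 (q = 2 - √(57 - 72) = 2 - √(-15) = 2 - I*√15 ≈ 2.0 - 3.873*I)
w(V, M) = (-193 + M)/(-50 + V)
1/((h(q) + 22078)/(w(105, R(1, Z(-2, 5))) + 5170)) = 1/((-187 + 22078)/((-193 + 3)/(-50 + 105) + 5170)) = 1/(21891/(-190/55 + 5170)) = 1/(21891/((1/55)*(-190) + 5170)) = 1/(21891/(-38/11 + 5170)) = 1/(21891/(56832/11)) = 1/(21891*(11/56832)) = 1/(80267/18944) = 18944/80267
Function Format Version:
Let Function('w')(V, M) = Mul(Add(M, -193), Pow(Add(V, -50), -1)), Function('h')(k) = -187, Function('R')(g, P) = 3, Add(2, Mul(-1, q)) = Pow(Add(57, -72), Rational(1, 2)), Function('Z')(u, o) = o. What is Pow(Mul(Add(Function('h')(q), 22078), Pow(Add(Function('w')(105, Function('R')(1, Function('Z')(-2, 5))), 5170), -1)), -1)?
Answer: Rational(18944, 80267) ≈ 0.23601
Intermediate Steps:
q = Add(2, Mul(-1, I, Pow(15, Rational(1, 2)))) (q = Add(2, Mul(-1, Pow(Add(57, -72), Rational(1, 2)))) = Add(2, Mul(-1, Pow(-15, Rational(1, 2)))) = Add(2, Mul(-1, Mul(I, Pow(15, Rational(1, 2))))) = Add(2, Mul(-1, I, Pow(15, Rational(1, 2)))) ≈ Add(2.0000, Mul(-3.8730, I)))
Function('w')(V, M) = Mul(Pow(Add(-50, V), -1), Add(-193, M)) (Function('w')(V, M) = Mul(Add(-193, M), Pow(Add(-50, V), -1)) = Mul(Pow(Add(-50, V), -1), Add(-193, M)))
Pow(Mul(Add(Function('h')(q), 22078), Pow(Add(Function('w')(105, Function('R')(1, Function('Z')(-2, 5))), 5170), -1)), -1) = Pow(Mul(Add(-187, 22078), Pow(Add(Mul(Pow(Add(-50, 105), -1), Add(-193, 3)), 5170), -1)), -1) = Pow(Mul(21891, Pow(Add(Mul(Pow(55, -1), -190), 5170), -1)), -1) = Pow(Mul(21891, Pow(Add(Mul(Rational(1, 55), -190), 5170), -1)), -1) = Pow(Mul(21891, Pow(Add(Rational(-38, 11), 5170), -1)), -1) = Pow(Mul(21891, Pow(Rational(56832, 11), -1)), -1) = Pow(Mul(21891, Rational(11, 56832)), -1) = Pow(Rational(80267, 18944), -1) = Rational(18944, 80267)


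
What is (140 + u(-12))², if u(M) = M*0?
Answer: 19600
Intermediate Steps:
u(M) = 0
(140 + u(-12))² = (140 + 0)² = 140² = 19600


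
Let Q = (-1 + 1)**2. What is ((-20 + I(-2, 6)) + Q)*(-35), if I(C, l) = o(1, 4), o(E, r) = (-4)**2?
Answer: 140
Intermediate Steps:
o(E, r) = 16
I(C, l) = 16
Q = 0 (Q = 0**2 = 0)
((-20 + I(-2, 6)) + Q)*(-35) = ((-20 + 16) + 0)*(-35) = (-4 + 0)*(-35) = -4*(-35) = 140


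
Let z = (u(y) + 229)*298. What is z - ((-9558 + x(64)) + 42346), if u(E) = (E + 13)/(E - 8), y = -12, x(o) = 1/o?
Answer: 11340507/320 ≈ 35439.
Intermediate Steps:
u(E) = (13 + E)/(-8 + E)
z = 682271/10 (z = ((13 - 12)/(-8 - 12) + 229)*298 = (1/(-20) + 229)*298 = (-1/20*1 + 229)*298 = (-1/20 + 229)*298 = (4579/20)*298 = 682271/10 ≈ 68227.)
z - ((-9558 + x(64)) + 42346) = 682271/10 - ((-9558 + 1/64) + 42346) = 682271/10 - (-611711/64 + 42346) = 682271/10 - 1*2098433/64 = 682271/10 - 2098433/64 = 11340507/320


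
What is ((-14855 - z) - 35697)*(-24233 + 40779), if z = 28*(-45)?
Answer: -815585432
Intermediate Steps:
z = -1260
((-14855 - z) - 35697)*(-24233 + 40779) = ((-14855 - 1*(-1260)) - 35697)*(-24233 + 40779) = ((-14855 + 1260) - 35697)*16546 = (-13595 - 35697)*16546 = -49292*16546 = -815585432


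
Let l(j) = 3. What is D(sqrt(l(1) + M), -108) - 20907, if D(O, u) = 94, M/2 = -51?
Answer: -20813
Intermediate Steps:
M = -102 (M = 2*(-51) = -102)
D(sqrt(l(1) + M), -108) - 20907 = 94 - 20907 = -20813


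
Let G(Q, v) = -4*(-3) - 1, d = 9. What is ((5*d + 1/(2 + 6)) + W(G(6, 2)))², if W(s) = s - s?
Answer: 130321/64 ≈ 2036.3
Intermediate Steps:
G(Q, v) = 11 (G(Q, v) = 12 - 1 = 11)
W(s) = 0
((5*d + 1/(2 + 6)) + W(G(6, 2)))² = ((5*9 + 1/(2 + 6)) + 0)² = ((45 + 1/8) + 0)² = ((45 + ⅛) + 0)² = (361/8 + 0)² = (361/8)² = 130321/64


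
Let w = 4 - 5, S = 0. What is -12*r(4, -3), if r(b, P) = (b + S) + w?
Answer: -36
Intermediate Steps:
w = -1
r(b, P) = -1 + b (r(b, P) = (b + 0) - 1 = b - 1 = -1 + b)
-12*r(4, -3) = -12*(-1 + 4) = -12*3 = -36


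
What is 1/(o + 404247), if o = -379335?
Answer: 1/24912 ≈ 4.0141e-5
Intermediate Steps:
1/(o + 404247) = 1/(-379335 + 404247) = 1/24912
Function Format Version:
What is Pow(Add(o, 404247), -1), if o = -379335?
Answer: Rational(1, 24912) ≈ 4.0141e-5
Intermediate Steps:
Pow(Add(o, 404247), -1) = Pow(Add(-379335, 404247), -1) = Pow(24912, -1) = Rational(1, 24912)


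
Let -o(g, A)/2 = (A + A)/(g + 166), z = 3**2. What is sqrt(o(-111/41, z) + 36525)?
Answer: sqrt(1637151106305)/6695 ≈ 191.11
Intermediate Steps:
z = 9
o(g, A) = -4*A/(166 + g) (o(g, A) = -2*(A + A)/(g + 166) = -2*2*A/(166 + g) = -4*A/(166 + g))
sqrt(o(-111/41, z) + 36525) = sqrt(-4*9/(166 - 111/41) + 36525) = sqrt(-4*9/6695/41 + 36525) = sqrt(-4*9*41/6695 + 36525) = sqrt(-1476/6695 + 36525) = sqrt(244533399/6695) = sqrt(1637151106305)/6695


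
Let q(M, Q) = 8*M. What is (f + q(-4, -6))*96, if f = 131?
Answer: 9504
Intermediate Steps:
(f + q(-4, -6))*96 = (131 + 8*(-4))*96 = (131 - 32)*96 = 99*96 = 9504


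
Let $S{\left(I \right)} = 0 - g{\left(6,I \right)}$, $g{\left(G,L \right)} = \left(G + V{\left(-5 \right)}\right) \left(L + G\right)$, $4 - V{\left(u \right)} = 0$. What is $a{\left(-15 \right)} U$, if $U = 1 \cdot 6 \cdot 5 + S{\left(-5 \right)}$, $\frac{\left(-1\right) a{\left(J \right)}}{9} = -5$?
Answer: $900$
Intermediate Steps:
$a{\left(J \right)} = 45$ ($a{\left(J \right)} = \left(-9\right) \left(-5\right) = 45$)
$V{\left(u \right)} = 4$ ($V{\left(u \right)} = 4 - 0 = 4 + 0 = 4$)
$g{\left(G,L \right)} = \left(4 + G\right) \left(G + L\right)$ ($g{\left(G,L \right)} = \left(G + 4\right) \left(L + G\right) = \left(4 + G\right) \left(G + L\right)$)
$S{\left(I \right)} = -60 - 10 I$ ($S{\left(I \right)} = 0 - \left(6^{2} + 4 \cdot 6 + 4 I + 6 I\right) = 0 - \left(36 + 24 + 4 I + 6 I\right) = 0 - \left(60 + 10 I\right) = -60 - 10 I$)
$U = 20$ ($U = 1 \cdot 6 \cdot 5 - 10 = 6 \cdot 5 + \left(-60 + 50\right) = 30 - 10 = 20$)
$a{\left(-15 \right)} U = 45 \cdot 20 = 900$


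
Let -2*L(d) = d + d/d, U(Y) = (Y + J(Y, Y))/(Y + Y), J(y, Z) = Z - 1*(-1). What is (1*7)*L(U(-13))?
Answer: -357/52 ≈ -6.8654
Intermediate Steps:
J(y, Z) = 1 + Z (J(y, Z) = Z + 1 = 1 + Z)
U(Y) = (1 + 2*Y)/(2*Y) (U(Y) = (Y + (1 + Y))/(Y + Y) = (1 + 2*Y)/((2*Y)) = (1 + 2*Y)*(1/(2*Y)) = (1 + 2*Y)/(2*Y))
L(d) = -1/2 - d/2 (L(d) = -(d + d/d)/2 = -(d + 1)/2 = -(1 + d)/2 = -1/2 - d/2)
(1*7)*L(U(-13)) = (1*7)*(-1/2 - (1/2 - 13)/(2*(-13))) = 7*(-1/2 - (-1)*(-25)/(26*2)) = 7*(-1/2 - 1/2*25/26) = 7*(-1/2 - 25/52) = 7*(-51/52) = -357/52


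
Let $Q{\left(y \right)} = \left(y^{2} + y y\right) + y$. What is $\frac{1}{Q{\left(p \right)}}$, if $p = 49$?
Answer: $\frac{1}{4851} \approx 0.00020614$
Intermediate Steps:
$Q{\left(y \right)} = y + 2 y^{2}$ ($Q{\left(y \right)} = \left(y^{2} + y^{2}\right) + y = 2 y^{2} + y = y + 2 y^{2}$)
$\frac{1}{Q{\left(p \right)}} = \frac{1}{49 \left(1 + 2 \cdot 49\right)} = \frac{1}{49 \left(1 + 98\right)} = \frac{1}{49 \cdot 99} = \frac{1}{4851}$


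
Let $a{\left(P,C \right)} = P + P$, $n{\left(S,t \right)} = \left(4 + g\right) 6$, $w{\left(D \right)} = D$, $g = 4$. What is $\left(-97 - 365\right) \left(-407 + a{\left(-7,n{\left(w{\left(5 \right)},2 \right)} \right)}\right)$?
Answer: $194502$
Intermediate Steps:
$n{\left(S,t \right)} = 48$ ($n{\left(S,t \right)} = \left(4 + 4\right) 6 = 8 \cdot 6 = 48$)
$a{\left(P,C \right)} = 2 P$
$\left(-97 - 365\right) \left(-407 + a{\left(-7,n{\left(w{\left(5 \right)},2 \right)} \right)}\right) = \left(-97 - 365\right) \left(-407 + 2 \left(-7\right)\right) = - 462 \left(-407 - 14\right) = \left(-462\right) \left(-421\right) = 194502$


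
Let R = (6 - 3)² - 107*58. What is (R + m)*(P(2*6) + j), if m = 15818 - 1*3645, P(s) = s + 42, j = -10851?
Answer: -64522872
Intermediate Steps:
P(s) = 42 + s
R = -6197 (R = 3² - 6206 = 9 - 6206 = -6197)
m = 12173 (m = 15818 - 3645 = 12173)
(R + m)*(P(2*6) + j) = (-6197 + 12173)*((42 + 2*6) - 10851) = 5976*((42 + 12) - 10851) = 5976*(54 - 10851) = 5976*(-10797) = -64522872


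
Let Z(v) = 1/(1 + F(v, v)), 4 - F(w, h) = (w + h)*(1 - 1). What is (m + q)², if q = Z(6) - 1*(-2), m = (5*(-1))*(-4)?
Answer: 12321/25 ≈ 492.84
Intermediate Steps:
F(w, h) = 4 (F(w, h) = 4 - (w + h)*(1 - 1) = 4 - (h + w)*0 = 4 - 1*0 = 4 + 0 = 4)
Z(v) = ⅕ (Z(v) = 1/(1 + 4) = 1/5 = ⅕)
m = 20 (m = -5*(-4) = 20)
q = 11/5 (q = ⅕ - 1*(-2) = ⅕ + 2 = 11/5 ≈ 2.2000)
(m + q)² = (20 + 11/5)² = (111/5)² = 12321/25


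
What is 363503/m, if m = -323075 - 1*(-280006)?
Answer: -363503/43069 ≈ -8.4400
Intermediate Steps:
m = -43069 (m = -323075 + 280006 = -43069)
363503/m = 363503/(-43069) = 363503*(-1/43069) = -363503/43069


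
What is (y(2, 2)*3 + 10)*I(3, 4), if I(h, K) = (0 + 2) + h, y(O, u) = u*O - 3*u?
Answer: 20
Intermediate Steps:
y(O, u) = -3*u + O*u (y(O, u) = O*u - 3*u = -3*u + O*u)
I(h, K) = 2 + h
(y(2, 2)*3 + 10)*I(3, 4) = ((2*(-3 + 2))*3 + 10)*(2 + 3) = ((2*(-1))*3 + 10)*5 = (-2*3 + 10)*5 = (-6 + 10)*5 = 4*5 = 20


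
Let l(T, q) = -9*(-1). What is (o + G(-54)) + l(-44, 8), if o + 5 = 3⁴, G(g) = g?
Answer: 31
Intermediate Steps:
l(T, q) = 9
o = 76 (o = -5 + 3⁴ = -5 + 81 = 76)
(o + G(-54)) + l(-44, 8) = (76 - 54) + 9 = 22 + 9 = 31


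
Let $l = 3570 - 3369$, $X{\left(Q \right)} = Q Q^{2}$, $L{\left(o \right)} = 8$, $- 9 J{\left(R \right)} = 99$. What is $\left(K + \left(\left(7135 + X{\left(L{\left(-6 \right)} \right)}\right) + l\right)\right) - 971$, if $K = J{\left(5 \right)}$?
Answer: $6866$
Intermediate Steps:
$J{\left(R \right)} = -11$ ($J{\left(R \right)} = \left(- \frac{1}{9}\right) 99 = -11$)
$X{\left(Q \right)} = Q^{3}$
$l = 201$ ($l = 3570 - 3369 = 201$)
$K = -11$
$\left(K + \left(\left(7135 + X{\left(L{\left(-6 \right)} \right)}\right) + l\right)\right) - 971 = \left(-11 + \left(\left(7135 + 8^{3}\right) + 201\right)\right) - 971 = \left(-11 + \left(\left(7135 + 512\right) + 201\right)\right) - 971 = \left(-11 + \left(7647 + 201\right)\right) - 971 = \left(-11 + 7848\right) - 971 = 7837 - 971 = 6866$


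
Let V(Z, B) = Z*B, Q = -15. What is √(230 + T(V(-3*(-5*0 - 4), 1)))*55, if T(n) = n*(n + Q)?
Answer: 55*√194 ≈ 766.06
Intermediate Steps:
V(Z, B) = B*Z
T(n) = n*(-15 + n) (T(n) = n*(n - 15) = n*(-15 + n))
√(230 + T(V(-3*(-5*0 - 4), 1)))*55 = √(230 + (1*(-3*(-5*0 - 4)))*(-15 + 1*(-3*(-5*0 - 4))))*55 = √(230 + (1*(-3*(0 - 4)))*(-15 + 1*(-3*(0 - 4))))*55 = √(230 + (1*(-3*(-4)))*(-15 + 1*(-3*(-4))))*55 = √(230 + (1*12)*(-15 + 1*12))*55 = √(230 + 12*(-15 + 12))*55 = √(230 + 12*(-3))*55 = √(230 - 36)*55 = √194*55 = 55*√194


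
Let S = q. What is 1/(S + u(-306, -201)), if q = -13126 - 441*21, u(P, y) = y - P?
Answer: -1/22282 ≈ -4.4879e-5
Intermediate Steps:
q = -22387 (q = -13126 - 9261 = -22387)
S = -22387
1/(S + u(-306, -201)) = 1/(-22387 + (-201 - 1*(-306))) = 1/(-22387 + (-201 + 306)) = 1/(-22387 + 105) = 1/(-22282) = -1/22282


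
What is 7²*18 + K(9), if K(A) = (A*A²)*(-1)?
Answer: 153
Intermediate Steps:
K(A) = -A³ (K(A) = A³*(-1) = -A³)
7²*18 + K(9) = 7²*18 - 1*9³ = 49*18 - 1*729 = 882 - 729 = 153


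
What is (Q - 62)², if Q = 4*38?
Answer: 8100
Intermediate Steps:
Q = 152
(Q - 62)² = (152 - 62)² = 90² = 8100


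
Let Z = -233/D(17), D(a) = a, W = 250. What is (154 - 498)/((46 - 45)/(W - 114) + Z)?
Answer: 46784/1863 ≈ 25.112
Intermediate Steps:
Z = -233/17 ≈ -13.706
(154 - 498)/((46 - 45)/(W - 114) + Z) = (154 - 498)/((46 - 45)/(250 - 114) - 233/17) = -344/(1/136 - 233/17) = -344/(-1863/136) = -344*(-136/1863) = 46784/1863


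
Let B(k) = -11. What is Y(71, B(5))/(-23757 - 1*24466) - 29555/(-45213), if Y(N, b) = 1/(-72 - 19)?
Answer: 18528006404/28343984487 ≈ 0.65368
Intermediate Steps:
Y(N, b) = -1/91 (Y(N, b) = 1/(-91) = -1/91)
Y(71, B(5))/(-23757 - 1*24466) - 29555/(-45213) = -1/(91*(-23757 - 1*24466)) - 29555/(-45213) = -1/(91*(-23757 - 24466)) - 29555*(-1/45213) = -1/91/(-48223) + 29555/45213 = -1/91*(-1/48223) + 29555/45213 = 1/4388293 + 29555/45213 = 18528006404/28343984487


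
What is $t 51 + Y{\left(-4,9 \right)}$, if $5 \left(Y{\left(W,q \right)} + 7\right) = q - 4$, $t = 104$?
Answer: $5298$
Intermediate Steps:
$Y{\left(W,q \right)} = - \frac{39}{5} + \frac{q}{5}$ ($Y{\left(W,q \right)} = -7 + \frac{q - 4}{5} = -7 + \frac{-4 + q}{5} = -7 + \left(- \frac{4}{5} + \frac{q}{5}\right) = - \frac{39}{5} + \frac{q}{5}$)
$t 51 + Y{\left(-4,9 \right)} = 104 \cdot 51 + \left(- \frac{39}{5} + \frac{1}{5} \cdot 9\right) = 5304 + \left(- \frac{39}{5} + \frac{9}{5}\right) = 5304 - 6 = 5298$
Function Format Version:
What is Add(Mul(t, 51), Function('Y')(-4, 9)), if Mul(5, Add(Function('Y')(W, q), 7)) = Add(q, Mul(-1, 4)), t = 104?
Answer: 5298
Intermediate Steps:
Function('Y')(W, q) = Add(Rational(-39, 5), Mul(Rational(1, 5), q)) (Function('Y')(W, q) = Add(-7, Mul(Rational(1, 5), Add(q, Mul(-1, 4)))) = Add(-7, Mul(Rational(1, 5), Add(q, -4))) = Add(-7, Mul(Rational(1, 5), Add(-4, q))) = Add(-7, Add(Rational(-4, 5), Mul(Rational(1, 5), q))) = Add(Rational(-39, 5), Mul(Rational(1, 5), q)))
Add(Mul(t, 51), Function('Y')(-4, 9)) = Add(Mul(104, 51), Add(Rational(-39, 5), Mul(Rational(1, 5), 9))) = Add(5304, Add(Rational(-39, 5), Rational(9, 5))) = Add(5304, -6) = 5298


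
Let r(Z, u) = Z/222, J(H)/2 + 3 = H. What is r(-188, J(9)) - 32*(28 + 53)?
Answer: -287806/111 ≈ -2592.8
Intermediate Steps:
J(H) = -6 + 2*H
r(Z, u) = Z/222 (r(Z, u) = Z*(1/222) = Z/222)
r(-188, J(9)) - 32*(28 + 53) = (1/222)*(-188) - 32*(28 + 53) = -94/111 - 32*81 = -94/111 - 1*2592 = -94/111 - 2592 = -287806/111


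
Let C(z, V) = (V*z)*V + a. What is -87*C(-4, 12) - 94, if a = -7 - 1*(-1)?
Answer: 50540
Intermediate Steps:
a = -6 (a = -7 + 1 = -6)
C(z, V) = -6 + z*V**2 (C(z, V) = (V*z)*V - 6 = z*V**2 - 6 = -6 + z*V**2)
-87*C(-4, 12) - 94 = -87*(-6 - 4*12**2) - 94 = -87*(-6 - 4*144) - 94 = -87*(-6 - 576) - 94 = -87*(-582) - 94 = 50634 - 94 = 50540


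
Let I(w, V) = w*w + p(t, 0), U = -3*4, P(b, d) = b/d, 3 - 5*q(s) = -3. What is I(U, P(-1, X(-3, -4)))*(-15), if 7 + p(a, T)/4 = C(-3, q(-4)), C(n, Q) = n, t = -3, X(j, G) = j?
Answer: -1560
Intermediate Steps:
q(s) = 6/5 (q(s) = ⅗ - ⅕*(-3) = ⅗ + ⅗ = 6/5)
p(a, T) = -40 (p(a, T) = -28 + 4*(-3) = -28 - 12 = -40)
U = -12
I(w, V) = -40 + w² (I(w, V) = w*w - 40 = w² - 40 = -40 + w²)
I(U, P(-1, X(-3, -4)))*(-15) = (-40 + (-12)²)*(-15) = (-40 + 144)*(-15) = 104*(-15) = -1560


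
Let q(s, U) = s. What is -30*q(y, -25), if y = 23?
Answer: -690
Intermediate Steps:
-30*q(y, -25) = -30*23 = -690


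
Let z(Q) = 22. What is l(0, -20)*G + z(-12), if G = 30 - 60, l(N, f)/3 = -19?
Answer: 1732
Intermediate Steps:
l(N, f) = -57 (l(N, f) = 3*(-19) = -57)
G = -30
l(0, -20)*G + z(-12) = -57*(-30) + 22 = 1710 + 22 = 1732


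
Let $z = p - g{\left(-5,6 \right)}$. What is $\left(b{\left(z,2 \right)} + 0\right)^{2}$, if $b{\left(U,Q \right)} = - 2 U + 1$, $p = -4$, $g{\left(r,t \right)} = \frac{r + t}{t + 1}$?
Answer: $\frac{4225}{49} \approx 86.224$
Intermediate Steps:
$g{\left(r,t \right)} = \frac{r + t}{1 + t}$
$z = - \frac{29}{7}$ ($z = -4 - \frac{-5 + 6}{1 + 6} = -4 - \frac{1}{7} \cdot 1 = -4 - \frac{1}{7} = - \frac{29}{7} \approx -4.1429$)
$b{\left(U,Q \right)} = 1 - 2 U$
$\left(b{\left(z,2 \right)} + 0\right)^{2} = \left(\left(1 - - \frac{58}{7}\right) + 0\right)^{2} = \left(\left(1 + \frac{58}{7}\right) + 0\right)^{2} = \left(\frac{65}{7} + 0\right)^{2} = \left(\frac{65}{7}\right)^{2} = \frac{4225}{49}$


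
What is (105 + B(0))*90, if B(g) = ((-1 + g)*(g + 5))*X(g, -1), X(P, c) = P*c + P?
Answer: 9450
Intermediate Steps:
X(P, c) = P + P*c
B(g) = 0 (B(g) = ((-1 + g)*(g + 5))*(g*(1 - 1)) = ((-1 + g)*(5 + g))*(g*0) = ((-1 + g)*(5 + g))*0 = 0)
(105 + B(0))*90 = (105 + 0)*90 = 105*90 = 9450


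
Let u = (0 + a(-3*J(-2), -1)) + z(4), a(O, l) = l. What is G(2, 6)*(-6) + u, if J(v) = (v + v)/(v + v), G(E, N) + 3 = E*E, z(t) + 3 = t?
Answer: -6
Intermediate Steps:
z(t) = -3 + t
G(E, N) = -3 + E**2 (G(E, N) = -3 + E*E = -3 + E**2)
J(v) = 1 (J(v) = (2*v)/((2*v)) = (2*v)*(1/(2*v)) = 1)
u = 0 (u = (0 - 1) + (-3 + 4) = -1 + 1 = 0)
G(2, 6)*(-6) + u = (-3 + 2**2)*(-6) + 0 = (-3 + 4)*(-6) + 0 = 1*(-6) + 0 = -6 + 0 = -6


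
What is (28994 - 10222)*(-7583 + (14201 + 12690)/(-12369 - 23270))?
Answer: -5073647878416/35639 ≈ -1.4236e+8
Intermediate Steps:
(28994 - 10222)*(-7583 + (14201 + 12690)/(-12369 - 23270)) = 18772*(-7583 + 26891/(-35639)) = 18772*(-7583 + 26891*(-1/35639)) = 18772*(-7583 - 26891/35639) = 18772*(-270277428/35639) = -5073647878416/35639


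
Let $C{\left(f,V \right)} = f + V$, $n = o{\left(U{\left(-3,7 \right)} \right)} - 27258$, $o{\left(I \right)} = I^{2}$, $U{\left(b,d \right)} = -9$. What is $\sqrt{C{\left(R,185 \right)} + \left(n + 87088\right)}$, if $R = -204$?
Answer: $2 \sqrt{14973} \approx 244.73$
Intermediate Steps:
$n = -27177$ ($n = \left(-9\right)^{2} - 27258 = 81 - 27258 = -27177$)
$C{\left(f,V \right)} = V + f$
$\sqrt{C{\left(R,185 \right)} + \left(n + 87088\right)} = \sqrt{\left(185 - 204\right) + \left(-27177 + 87088\right)} = \sqrt{-19 + 59911} = \sqrt{59892} = 2 \sqrt{14973}$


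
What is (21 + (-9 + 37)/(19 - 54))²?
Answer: 10201/25 ≈ 408.04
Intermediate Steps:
(21 + (-9 + 37)/(19 - 54))² = (21 + 28/(-35))² = (21 + 28*(-1/35))² = (21 - ⅘)² = (101/5)² = 10201/25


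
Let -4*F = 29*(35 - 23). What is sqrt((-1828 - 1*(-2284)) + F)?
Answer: 3*sqrt(41) ≈ 19.209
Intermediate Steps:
F = -87 (F = -29*(35 - 23)/4 = -29*12/4 = -1/4*348 = -87)
sqrt((-1828 - 1*(-2284)) + F) = sqrt((-1828 - 1*(-2284)) - 87) = sqrt((-1828 + 2284) - 87) = sqrt(456 - 87) = sqrt(369) = 3*sqrt(41)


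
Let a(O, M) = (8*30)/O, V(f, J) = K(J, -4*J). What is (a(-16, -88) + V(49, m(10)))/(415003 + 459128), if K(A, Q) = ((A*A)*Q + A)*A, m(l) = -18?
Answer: -139865/291377 ≈ -0.48001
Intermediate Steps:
K(A, Q) = A*(A + Q*A**2) (K(A, Q) = (A**2*Q + A)*A = (Q*A**2 + A)*A = (A + Q*A**2)*A = A*(A + Q*A**2))
V(f, J) = J**2*(1 - 4*J**2) (V(f, J) = J**2*(1 + J*(-4*J)) = J**2*(1 - 4*J**2))
a(O, M) = 240/O
(a(-16, -88) + V(49, m(10)))/(415003 + 459128) = (240/(-16) + ((-18)**2 - 4*(-18)**4))/(415003 + 459128) = (240*(-1/16) + (324 - 4*104976))/874131 = (-15 + (324 - 419904))*(1/874131) = (-15 - 419580)*(1/874131) = -419595*1/874131 = -139865/291377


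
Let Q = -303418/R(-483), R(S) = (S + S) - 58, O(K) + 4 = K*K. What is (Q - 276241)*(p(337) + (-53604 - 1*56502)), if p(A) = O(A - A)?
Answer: 7778373167565/256 ≈ 3.0384e+10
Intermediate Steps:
O(K) = -4 + K² (O(K) = -4 + K*K = -4 + K²)
R(S) = -58 + 2*S (R(S) = 2*S - 58 = -58 + 2*S)
p(A) = -4 (p(A) = -4 + (A - A)² = -4 + 0² = -4 + 0 = -4)
Q = 151709/512 (Q = -303418/(-58 + 2*(-483)) = -303418/(-58 - 966) = -303418/(-1024) = -303418*(-1/1024) = 151709/512 ≈ 296.31)
(Q - 276241)*(p(337) + (-53604 - 1*56502)) = (151709/512 - 276241)*(-4 + (-53604 - 1*56502)) = -141283683*(-4 + (-53604 - 56502))/512 = -141283683*(-4 - 110106)/512 = -141283683/512*(-110110) = 7778373167565/256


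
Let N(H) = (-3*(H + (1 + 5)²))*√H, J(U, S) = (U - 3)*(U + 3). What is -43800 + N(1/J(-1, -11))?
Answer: -43800 - 861*I*√2/32 ≈ -43800.0 - 38.051*I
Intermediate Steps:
J(U, S) = (-3 + U)*(3 + U)
N(H) = √H*(-108 - 3*H) (N(H) = (-3*(H + 6²))*√H = (-3*(H + 36))*√H = (-3*(36 + H))*√H = (-108 - 3*H)*√H = √H*(-108 - 3*H))
-43800 + N(1/J(-1, -11)) = -43800 + 3*√(1/(-9 + (-1)²))*(-36 - 1/(-9 + (-1)²)) = -43800 + 3*√(1/(-9 + 1))*(-36 - 1/(-9 + 1)) = -43800 + 3*√(1/(-8))*(-36 - 1/(-8)) = -43800 + 3*√(-⅛)*(-36 - 1*(-⅛)) = -43800 + 3*(I*√2/4)*(-36 + ⅛) = -43800 + 3*(I*√2/4)*(-287/8) = -43800 - 861*I*√2/32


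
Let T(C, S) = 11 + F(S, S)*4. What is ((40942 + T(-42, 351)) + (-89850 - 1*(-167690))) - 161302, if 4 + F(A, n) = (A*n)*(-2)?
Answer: -1028133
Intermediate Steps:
F(A, n) = -4 - 2*A*n (F(A, n) = -4 + (A*n)*(-2) = -4 - 2*A*n)
T(C, S) = -5 - 8*S**2 (T(C, S) = 11 + (-4 - 2*S*S)*4 = 11 + (-4 - 2*S**2)*4 = 11 + (-16 - 8*S**2) = -5 - 8*S**2)
((40942 + T(-42, 351)) + (-89850 - 1*(-167690))) - 161302 = ((40942 + (-5 - 8*351**2)) + (-89850 - 1*(-167690))) - 161302 = ((40942 + (-5 - 8*123201)) + (-89850 + 167690)) - 161302 = ((40942 + (-5 - 985608)) + 77840) - 161302 = ((40942 - 985613) + 77840) - 161302 = (-944671 + 77840) - 161302 = -866831 - 161302 = -1028133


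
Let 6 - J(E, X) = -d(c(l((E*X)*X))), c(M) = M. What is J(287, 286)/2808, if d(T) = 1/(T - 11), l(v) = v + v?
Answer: 21669643/10141392888 ≈ 0.0021368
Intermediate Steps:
l(v) = 2*v
d(T) = 1/(-11 + T)
J(E, X) = 6 + 1/(-11 + 2*E*X**2) (J(E, X) = 6 - (-1)/(-11 + 2*((E*X)*X)) = 6 - (-1)/(-11 + 2*(E*X**2)) = 6 - (-1)/(-11 + 2*E*X**2) = 6 + 1/(-11 + 2*E*X**2))
J(287, 286)/2808 = ((-65 + 12*287*286**2)/(-11 + 2*287*286**2))/2808 = ((-65 + 12*287*81796)/(-11 + 2*287*81796))*(1/2808) = ((-65 + 281705424)/(-11 + 46950904))*(1/2808) = (281705359/46950893)*(1/2808) = 21669643/10141392888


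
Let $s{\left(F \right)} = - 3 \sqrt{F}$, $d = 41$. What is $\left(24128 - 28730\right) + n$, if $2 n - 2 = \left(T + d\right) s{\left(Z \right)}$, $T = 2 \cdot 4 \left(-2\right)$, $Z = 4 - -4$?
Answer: $-4601 - 75 \sqrt{2} \approx -4707.1$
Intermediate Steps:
$Z = 8$ ($Z = 4 + 4 = 8$)
$T = -16$ ($T = 8 \left(-2\right) = -16$)
$n = 1 - 75 \sqrt{2}$ ($n = 1 + \frac{\left(-16 + 41\right) \left(- 3 \sqrt{8}\right)}{2} = 1 + \frac{25 \left(- 3 \cdot 2 \sqrt{2}\right)}{2} = 1 + \frac{25 \left(- 6 \sqrt{2}\right)}{2} = 1 + \frac{\left(-150\right) \sqrt{2}}{2} = 1 - 75 \sqrt{2} \approx -105.07$)
$\left(24128 - 28730\right) + n = \left(24128 - 28730\right) + \left(1 - 75 \sqrt{2}\right) = -4602 + \left(1 - 75 \sqrt{2}\right) = -4601 - 75 \sqrt{2}$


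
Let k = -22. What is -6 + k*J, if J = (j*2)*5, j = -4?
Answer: 874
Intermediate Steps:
J = -40 (J = -4*2*5 = -8*5 = -40)
-6 + k*J = -6 - 22*(-40) = -6 + 880 = 874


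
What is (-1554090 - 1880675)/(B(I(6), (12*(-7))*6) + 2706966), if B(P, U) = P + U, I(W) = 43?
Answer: -686953/541301 ≈ -1.2691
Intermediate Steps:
(-1554090 - 1880675)/(B(I(6), (12*(-7))*6) + 2706966) = (-1554090 - 1880675)/((43 + (12*(-7))*6) + 2706966) = -3434765/((43 - 84*6) + 2706966) = -3434765/((43 - 504) + 2706966) = -3434765/(-461 + 2706966) = -3434765/2706505 = -3434765*1/2706505 = -686953/541301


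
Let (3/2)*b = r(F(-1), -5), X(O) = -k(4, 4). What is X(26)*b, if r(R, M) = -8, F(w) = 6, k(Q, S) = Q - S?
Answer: 0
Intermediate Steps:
X(O) = 0 (X(O) = -(4 - 1*4) = -(4 - 4) = -1*0 = 0)
b = -16/3 (b = (2/3)*(-8) = -16/3 ≈ -5.3333)
X(26)*b = 0*(-16/3) = 0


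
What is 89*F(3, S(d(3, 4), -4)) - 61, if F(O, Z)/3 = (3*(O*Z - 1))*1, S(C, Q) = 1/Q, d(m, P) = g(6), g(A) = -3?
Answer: -5851/4 ≈ -1462.8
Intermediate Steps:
d(m, P) = -3
F(O, Z) = -9 + 9*O*Z (F(O, Z) = 3*((3*(O*Z - 1))*1) = 3*((3*(-1 + O*Z))*1) = 3*((-3 + 3*O*Z)*1) = 3*(-3 + 3*O*Z) = -9 + 9*O*Z)
89*F(3, S(d(3, 4), -4)) - 61 = 89*(-9 + 9*3/(-4)) - 61 = 89*(-9 + 9*3*(-¼)) - 61 = 89*(-9 - 27/4) - 61 = 89*(-63/4) - 61 = -5607/4 - 61 = -5851/4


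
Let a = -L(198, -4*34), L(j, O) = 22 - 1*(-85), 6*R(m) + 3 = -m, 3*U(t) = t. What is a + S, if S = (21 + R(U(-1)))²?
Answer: 25558/81 ≈ 315.53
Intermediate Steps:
U(t) = t/3
R(m) = -½ - m/6 (R(m) = -½ + (-m)/6 = -½ - m/6)
L(j, O) = 107 (L(j, O) = 22 + 85 = 107)
S = 34225/81 (S = (21 + (-½ - (-1)/18))² = (21 + (-½ - ⅙*(-⅓)))² = (21 + (-½ + 1/18))² = (21 - 4/9)² = (185/9)² = 34225/81 ≈ 422.53)
a = -107 (a = -1*107 = -107)
a + S = -107 + 34225/81 = 25558/81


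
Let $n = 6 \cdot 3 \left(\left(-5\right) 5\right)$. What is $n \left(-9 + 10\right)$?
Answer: $-450$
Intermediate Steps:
$n = -450$ ($n = 18 \left(-25\right) = -450$)
$n \left(-9 + 10\right) = - 450 \left(-9 + 10\right) = \left(-450\right) 1 = -450$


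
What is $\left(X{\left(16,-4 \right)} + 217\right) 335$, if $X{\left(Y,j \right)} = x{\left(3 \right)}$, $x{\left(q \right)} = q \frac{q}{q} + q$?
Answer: $74705$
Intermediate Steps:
$x{\left(q \right)} = 2 q$ ($x{\left(q \right)} = q 1 + q = q + q = 2 q$)
$X{\left(Y,j \right)} = 6$ ($X{\left(Y,j \right)} = 2 \cdot 3 = 6$)
$\left(X{\left(16,-4 \right)} + 217\right) 335 = \left(6 + 217\right) 335 = 223 \cdot 335 = 74705$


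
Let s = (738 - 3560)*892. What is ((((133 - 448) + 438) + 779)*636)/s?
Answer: -71709/314653 ≈ -0.22790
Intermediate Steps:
s = -2517224 (s = -2822*892 = -2517224)
((((133 - 448) + 438) + 779)*636)/s = ((((133 - 448) + 438) + 779)*636)/(-2517224) = (((-315 + 438) + 779)*636)*(-1/2517224) = ((123 + 779)*636)*(-1/2517224) = (902*636)*(-1/2517224) = 573672*(-1/2517224) = -71709/314653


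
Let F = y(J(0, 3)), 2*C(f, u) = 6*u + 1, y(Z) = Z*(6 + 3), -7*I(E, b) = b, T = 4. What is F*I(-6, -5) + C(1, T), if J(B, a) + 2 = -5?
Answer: -65/2 ≈ -32.500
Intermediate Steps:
J(B, a) = -7 (J(B, a) = -2 - 5 = -7)
I(E, b) = -b/7
y(Z) = 9*Z (y(Z) = Z*9 = 9*Z)
C(f, u) = ½ + 3*u (C(f, u) = (6*u + 1)/2 = (1 + 6*u)/2 = ½ + 3*u)
F = -63 (F = 9*(-7) = -63)
F*I(-6, -5) + C(1, T) = -(-9)*(-5) + (½ + 3*4) = -63*5/7 + (½ + 12) = -45 + 25/2 = -65/2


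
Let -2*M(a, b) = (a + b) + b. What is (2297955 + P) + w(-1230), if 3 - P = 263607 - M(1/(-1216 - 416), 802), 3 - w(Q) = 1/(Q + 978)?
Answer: 139387788581/68544 ≈ 2.0336e+6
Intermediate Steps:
M(a, b) = -b - a/2 (M(a, b) = -((a + b) + b)/2 = -(a + 2*b)/2 = -b - a/2)
w(Q) = 3 - 1/(978 + Q) (w(Q) = 3 - 1/(Q + 978) = 3 - 1/(978 + Q))
P = -863021183/3264 (P = 3 - (263607 - (-1*802 - 1/(2*(-1216 - 416)))) = 3 - (263607 - (-802 - 1/2/(-1632))) = 3 - (263607 - (-802 - 1/2*(-1/1632))) = 3 - (263607 - (-802 + 1/3264)) = 3 - (263607 - 1*(-2617727/3264)) = 3 - (263607 + 2617727/3264) = 3 - 1*863030975/3264 = 3 - 863030975/3264 = -863021183/3264 ≈ -2.6441e+5)
(2297955 + P) + w(-1230) = (2297955 - 863021183/3264) + (2933 + 3*(-1230))/(978 - 1230) = 6637503937/3264 + (2933 - 3690)/(-252) = 6637503937/3264 - 1/252*(-757) = 6637503937/3264 + 757/252 = 139387788581/68544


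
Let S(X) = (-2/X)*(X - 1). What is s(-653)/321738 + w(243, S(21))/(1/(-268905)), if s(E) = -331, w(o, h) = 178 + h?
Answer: -15235224123151/321738 ≈ -4.7353e+7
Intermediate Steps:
S(X) = -2*(-1 + X)/X (S(X) = (-2/X)*(-1 + X) = -2*(-1 + X)/X)
s(-653)/321738 + w(243, S(21))/(1/(-268905)) = -331/321738 + (178 + (-2 + 2/21))/(1/(-268905)) = -331*1/321738 + (178 + (-2 + 2*(1/21)))/(-1/268905) = -331/321738 + (178 + (-2 + 2/21))*(-268905) = -331/321738 + (178 - 40/21)*(-268905) = -331/321738 + (3698/21)*(-268905) = -331/321738 - 47352890 = -15235224123151/321738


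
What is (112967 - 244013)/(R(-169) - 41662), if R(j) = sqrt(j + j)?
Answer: 909939742/289287097 + 283933*I*sqrt(2)/289287097 ≈ 3.1455 + 0.001388*I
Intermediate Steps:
R(j) = sqrt(2)*sqrt(j) (R(j) = sqrt(2*j) = sqrt(2)*sqrt(j))
(112967 - 244013)/(R(-169) - 41662) = (112967 - 244013)/(sqrt(2)*sqrt(-169) - 41662) = -131046/(sqrt(2)*(13*I) - 41662) = -131046/(13*I*sqrt(2) - 41662) = -131046/(-41662 + 13*I*sqrt(2))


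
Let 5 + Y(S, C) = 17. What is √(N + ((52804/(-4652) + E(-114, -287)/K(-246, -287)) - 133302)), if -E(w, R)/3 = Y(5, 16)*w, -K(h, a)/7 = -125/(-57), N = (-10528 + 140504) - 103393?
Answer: I*√4432104150277370/203525 ≈ 327.1*I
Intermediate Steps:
Y(S, C) = 12 (Y(S, C) = -5 + 17 = 12)
N = 26583 (N = 129976 - 103393 = 26583)
K(h, a) = -875/57 (K(h, a) = -(-875)/(-57) = -(-875)*(-1)/57 = -7*125/57 = -875/57)
E(w, R) = -36*w
√(N + ((52804/(-4652) + E(-114, -287)/K(-246, -287)) - 133302)) = √(26583 + ((52804/(-4652) + (-36*(-114))/(-875/57)) - 133302)) = √(26583 + ((52804*(-1/4652) + 4104*(-57/875)) - 133302)) = √(26583 + ((-13201/1163 - 233928/875) - 133302)) = √(26583 + (-283609139/1017625 - 133302)) = √(26583 - 135935056889/1017625) = √(-108883531514/1017625) = I*√4432104150277370/203525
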